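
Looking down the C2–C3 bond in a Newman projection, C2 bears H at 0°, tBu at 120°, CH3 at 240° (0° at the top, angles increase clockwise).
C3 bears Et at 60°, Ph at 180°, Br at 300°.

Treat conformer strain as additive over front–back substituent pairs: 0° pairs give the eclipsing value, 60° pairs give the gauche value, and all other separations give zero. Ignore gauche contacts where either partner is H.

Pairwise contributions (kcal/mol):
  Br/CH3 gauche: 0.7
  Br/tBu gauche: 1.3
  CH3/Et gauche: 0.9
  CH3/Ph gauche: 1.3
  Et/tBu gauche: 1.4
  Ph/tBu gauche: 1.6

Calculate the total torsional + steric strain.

This conformer is staggered. tBu at 120° is gauche with Et at 60° (1.4); tBu at 120° is gauche with Ph at 180° (1.6); CH3 at 240° is gauche with Ph at 180° (1.3); CH3 at 240° is gauche with Br at 300° (0.7). Total 5.0 kcal/mol.

5.0 kcal/mol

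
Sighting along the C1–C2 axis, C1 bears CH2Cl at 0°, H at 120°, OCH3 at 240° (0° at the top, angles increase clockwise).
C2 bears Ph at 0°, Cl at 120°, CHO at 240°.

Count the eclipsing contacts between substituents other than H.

2

Non-H eclipsing pairs: CH2Cl(0°)/Ph(0°); OCH3(240°)/CHO(240°) — 2 interactions.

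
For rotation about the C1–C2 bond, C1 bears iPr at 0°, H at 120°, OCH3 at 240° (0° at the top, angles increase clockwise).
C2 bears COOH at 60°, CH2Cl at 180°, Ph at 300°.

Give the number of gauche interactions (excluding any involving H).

4

Non-H gauche pairs: iPr(0°)/COOH(60°); iPr(0°)/Ph(300°); OCH3(240°)/CH2Cl(180°); OCH3(240°)/Ph(300°) — 4 interactions.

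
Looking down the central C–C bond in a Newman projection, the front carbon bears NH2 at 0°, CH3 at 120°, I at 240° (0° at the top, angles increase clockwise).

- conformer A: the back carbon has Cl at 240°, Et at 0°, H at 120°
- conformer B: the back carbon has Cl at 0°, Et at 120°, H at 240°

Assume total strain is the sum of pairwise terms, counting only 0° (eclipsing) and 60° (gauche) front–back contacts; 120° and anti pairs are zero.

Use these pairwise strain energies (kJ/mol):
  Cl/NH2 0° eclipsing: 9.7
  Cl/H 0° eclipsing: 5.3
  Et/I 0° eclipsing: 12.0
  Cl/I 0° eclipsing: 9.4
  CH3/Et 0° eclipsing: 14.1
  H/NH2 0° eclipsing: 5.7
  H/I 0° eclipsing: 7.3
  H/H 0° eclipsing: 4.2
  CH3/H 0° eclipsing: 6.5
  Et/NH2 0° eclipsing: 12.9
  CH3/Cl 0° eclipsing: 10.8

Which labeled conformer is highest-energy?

B

A is eclipsed. NH2 at 0° is eclipsed with Et at 0° (12.9); CH3 at 120° is eclipsed with H at 120° (6.5); I at 240° is eclipsed with Cl at 240° (9.4). Total 28.8 kJ/mol.
B is eclipsed. NH2 at 0° is eclipsed with Cl at 0° (9.7); CH3 at 120° is eclipsed with Et at 120° (14.1); I at 240° is eclipsed with H at 240° (7.3). Total 31.1 kJ/mol.
B has the highest total (31.1 kJ/mol).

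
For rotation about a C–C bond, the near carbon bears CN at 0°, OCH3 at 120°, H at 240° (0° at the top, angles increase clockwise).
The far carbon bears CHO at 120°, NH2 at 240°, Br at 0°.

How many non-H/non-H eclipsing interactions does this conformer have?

2

Non-H eclipsing pairs: CN(0°)/Br(0°); OCH3(120°)/CHO(120°) — 2 interactions.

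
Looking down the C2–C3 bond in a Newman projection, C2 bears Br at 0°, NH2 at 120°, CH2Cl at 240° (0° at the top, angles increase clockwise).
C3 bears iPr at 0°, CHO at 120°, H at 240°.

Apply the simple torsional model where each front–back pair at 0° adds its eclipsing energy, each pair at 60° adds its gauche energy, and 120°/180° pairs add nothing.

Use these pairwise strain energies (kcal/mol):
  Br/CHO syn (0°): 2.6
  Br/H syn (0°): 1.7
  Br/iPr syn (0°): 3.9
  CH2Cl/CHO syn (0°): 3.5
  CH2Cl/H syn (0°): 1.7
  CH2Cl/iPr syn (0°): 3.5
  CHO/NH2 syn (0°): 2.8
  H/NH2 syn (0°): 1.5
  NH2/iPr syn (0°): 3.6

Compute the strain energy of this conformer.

This conformer (eclipsed): Br(0°)/iPr(0°) eclipsed 3.9; NH2(120°)/CHO(120°) eclipsed 2.8; CH2Cl(240°)/H(240°) eclipsed 1.7 → 8.4 kcal/mol.

8.4 kcal/mol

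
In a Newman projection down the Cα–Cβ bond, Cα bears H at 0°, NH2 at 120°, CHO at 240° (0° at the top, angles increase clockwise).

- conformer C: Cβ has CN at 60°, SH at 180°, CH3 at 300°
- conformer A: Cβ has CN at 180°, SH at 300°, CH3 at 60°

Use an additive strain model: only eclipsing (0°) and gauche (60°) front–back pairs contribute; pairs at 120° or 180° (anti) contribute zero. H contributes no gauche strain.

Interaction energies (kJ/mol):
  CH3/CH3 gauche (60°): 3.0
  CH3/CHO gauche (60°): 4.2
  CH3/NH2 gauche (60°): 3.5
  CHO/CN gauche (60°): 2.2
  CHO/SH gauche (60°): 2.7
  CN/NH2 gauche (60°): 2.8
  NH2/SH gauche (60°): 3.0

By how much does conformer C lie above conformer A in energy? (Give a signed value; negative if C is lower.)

+1.5 kJ/mol

C is staggered. NH2 at 120° is gauche with CN at 60° (2.8); NH2 at 120° is gauche with SH at 180° (3.0); CHO at 240° is gauche with SH at 180° (2.7); CHO at 240° is gauche with CH3 at 300° (4.2). Total 12.7 kJ/mol.
A is staggered. NH2 at 120° is gauche with CN at 180° (2.8); NH2 at 120° is gauche with CH3 at 60° (3.5); CHO at 240° is gauche with CN at 180° (2.2); CHO at 240° is gauche with SH at 300° (2.7). Total 11.2 kJ/mol.
E(C) − E(A) = 12.7 − 11.2 = +1.5 kJ/mol.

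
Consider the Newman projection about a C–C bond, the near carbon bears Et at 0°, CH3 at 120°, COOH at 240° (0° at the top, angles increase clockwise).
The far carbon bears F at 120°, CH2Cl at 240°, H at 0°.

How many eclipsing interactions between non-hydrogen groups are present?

2

Non-H eclipsing pairs: CH3(120°)/F(120°); COOH(240°)/CH2Cl(240°) — 2 interactions.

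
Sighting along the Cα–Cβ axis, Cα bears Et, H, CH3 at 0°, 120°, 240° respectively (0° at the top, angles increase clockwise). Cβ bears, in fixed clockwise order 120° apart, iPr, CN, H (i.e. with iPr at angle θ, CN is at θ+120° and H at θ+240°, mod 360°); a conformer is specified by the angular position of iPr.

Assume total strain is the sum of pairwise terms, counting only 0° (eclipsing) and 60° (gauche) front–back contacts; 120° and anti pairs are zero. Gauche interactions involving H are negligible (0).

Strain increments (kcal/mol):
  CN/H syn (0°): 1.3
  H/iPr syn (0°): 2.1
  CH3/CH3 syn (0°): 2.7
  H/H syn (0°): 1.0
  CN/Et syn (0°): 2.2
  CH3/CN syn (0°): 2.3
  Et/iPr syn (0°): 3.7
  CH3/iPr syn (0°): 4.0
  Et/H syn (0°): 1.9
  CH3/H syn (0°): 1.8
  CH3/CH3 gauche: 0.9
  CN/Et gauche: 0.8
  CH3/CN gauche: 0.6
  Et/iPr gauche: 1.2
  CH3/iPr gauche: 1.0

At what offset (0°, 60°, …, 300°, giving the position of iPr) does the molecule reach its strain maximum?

240°

iPr at 0° (eclipsed): Et–iPr eclipsed, H–CN eclipsed, CH3–H eclipsed; 3.7 + 1.3 + 1.8 = 6.8 kcal/mol.
iPr at 60° (staggered): Et–iPr gauche, CH3–CN gauche; 1.2 + 0.6 = 1.8 kcal/mol.
iPr at 120° (eclipsed): Et–H eclipsed, H–iPr eclipsed, CH3–CN eclipsed; 1.9 + 2.1 + 2.3 = 6.3 kcal/mol.
iPr at 180° (staggered): Et–CN gauche, CH3–iPr gauche, CH3–CN gauche; 0.8 + 1.0 + 0.6 = 2.4 kcal/mol.
iPr at 240° (eclipsed): Et–CN eclipsed, H–H eclipsed, CH3–iPr eclipsed; 2.2 + 1.0 + 4.0 = 7.2 kcal/mol.
iPr at 300° (staggered): Et–iPr gauche, Et–CN gauche, CH3–iPr gauche; 1.2 + 0.8 + 1.0 = 3.0 kcal/mol.
The maximum (7.2 kcal/mol) occurs with iPr at 240°.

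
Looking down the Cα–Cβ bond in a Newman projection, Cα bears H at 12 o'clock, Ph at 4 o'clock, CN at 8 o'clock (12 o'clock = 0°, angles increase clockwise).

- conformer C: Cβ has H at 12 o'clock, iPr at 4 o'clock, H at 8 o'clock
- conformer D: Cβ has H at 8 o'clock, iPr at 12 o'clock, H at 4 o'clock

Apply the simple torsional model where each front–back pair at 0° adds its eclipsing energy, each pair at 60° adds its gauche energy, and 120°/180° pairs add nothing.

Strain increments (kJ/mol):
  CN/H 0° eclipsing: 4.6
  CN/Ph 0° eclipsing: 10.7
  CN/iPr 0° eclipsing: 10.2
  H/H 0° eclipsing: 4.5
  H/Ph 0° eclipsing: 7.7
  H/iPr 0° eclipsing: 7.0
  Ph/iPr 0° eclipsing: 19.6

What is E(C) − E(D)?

C (eclipsed): H–H eclipsed, Ph–iPr eclipsed, CN–H eclipsed; 4.5 + 19.6 + 4.6 = 28.7 kJ/mol.
D (eclipsed): H–iPr eclipsed, Ph–H eclipsed, CN–H eclipsed; 7.0 + 7.7 + 4.6 = 19.3 kJ/mol.
E(C) − E(D) = 28.7 − 19.3 = +9.4 kJ/mol.

+9.4 kJ/mol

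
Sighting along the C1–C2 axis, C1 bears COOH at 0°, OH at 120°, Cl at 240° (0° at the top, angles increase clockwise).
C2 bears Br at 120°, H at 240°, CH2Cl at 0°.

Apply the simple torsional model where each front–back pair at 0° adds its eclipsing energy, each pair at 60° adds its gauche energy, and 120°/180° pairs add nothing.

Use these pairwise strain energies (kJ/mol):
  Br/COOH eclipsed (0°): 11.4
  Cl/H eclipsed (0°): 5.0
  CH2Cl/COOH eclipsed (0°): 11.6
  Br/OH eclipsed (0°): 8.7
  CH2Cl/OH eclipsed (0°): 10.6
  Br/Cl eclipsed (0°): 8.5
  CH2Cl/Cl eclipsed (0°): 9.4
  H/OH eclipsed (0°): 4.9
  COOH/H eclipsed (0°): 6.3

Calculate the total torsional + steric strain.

This conformer (eclipsed): COOH(0°)/CH2Cl(0°) eclipsed 11.6; OH(120°)/Br(120°) eclipsed 8.7; Cl(240°)/H(240°) eclipsed 5.0 → 25.3 kJ/mol.

25.3 kJ/mol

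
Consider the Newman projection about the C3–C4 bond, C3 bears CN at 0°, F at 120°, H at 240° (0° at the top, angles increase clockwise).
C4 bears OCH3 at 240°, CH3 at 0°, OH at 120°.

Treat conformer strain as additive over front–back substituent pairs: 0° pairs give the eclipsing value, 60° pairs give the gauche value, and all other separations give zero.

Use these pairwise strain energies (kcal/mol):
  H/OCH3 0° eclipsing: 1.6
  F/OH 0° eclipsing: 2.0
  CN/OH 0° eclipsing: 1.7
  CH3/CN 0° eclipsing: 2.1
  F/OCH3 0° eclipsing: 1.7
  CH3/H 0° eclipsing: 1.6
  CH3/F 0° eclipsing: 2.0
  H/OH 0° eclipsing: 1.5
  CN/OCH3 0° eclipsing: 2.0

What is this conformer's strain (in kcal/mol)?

This conformer (eclipsed): CN–CH3 eclipsed, F–OH eclipsed, H–OCH3 eclipsed; 2.1 + 2.0 + 1.6 = 5.7 kcal/mol.

5.7 kcal/mol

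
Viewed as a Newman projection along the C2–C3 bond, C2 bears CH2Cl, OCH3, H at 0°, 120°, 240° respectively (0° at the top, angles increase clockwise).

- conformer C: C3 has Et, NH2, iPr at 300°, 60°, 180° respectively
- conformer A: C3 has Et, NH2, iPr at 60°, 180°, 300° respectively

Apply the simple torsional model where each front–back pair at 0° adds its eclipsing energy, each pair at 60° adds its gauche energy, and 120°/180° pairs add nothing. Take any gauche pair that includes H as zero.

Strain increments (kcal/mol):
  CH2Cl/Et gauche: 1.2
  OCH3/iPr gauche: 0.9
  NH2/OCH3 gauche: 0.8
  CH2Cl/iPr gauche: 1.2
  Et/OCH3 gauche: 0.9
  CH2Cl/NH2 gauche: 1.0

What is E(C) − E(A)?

-0.2 kcal/mol

C (staggered): CH2Cl–Et gauche, CH2Cl–NH2 gauche, OCH3–NH2 gauche, OCH3–iPr gauche; 1.2 + 1.0 + 0.8 + 0.9 = 3.9 kcal/mol.
A (staggered): CH2Cl–Et gauche, CH2Cl–iPr gauche, OCH3–Et gauche, OCH3–NH2 gauche; 1.2 + 1.2 + 0.9 + 0.8 = 4.1 kcal/mol.
E(C) − E(A) = 3.9 − 4.1 = -0.2 kcal/mol.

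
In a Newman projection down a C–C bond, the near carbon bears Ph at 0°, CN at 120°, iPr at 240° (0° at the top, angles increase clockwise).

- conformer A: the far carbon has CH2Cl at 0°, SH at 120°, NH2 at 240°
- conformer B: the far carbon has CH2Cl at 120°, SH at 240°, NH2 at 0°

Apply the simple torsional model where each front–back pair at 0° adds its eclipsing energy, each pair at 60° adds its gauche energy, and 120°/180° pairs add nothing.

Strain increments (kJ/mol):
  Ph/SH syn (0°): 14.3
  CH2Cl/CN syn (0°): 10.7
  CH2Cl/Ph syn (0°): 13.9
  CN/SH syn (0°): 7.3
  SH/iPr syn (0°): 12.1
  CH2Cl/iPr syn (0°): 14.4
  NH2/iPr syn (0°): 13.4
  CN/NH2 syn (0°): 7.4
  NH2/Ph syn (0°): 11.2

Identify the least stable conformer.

A

A (eclipsed): Ph–CH2Cl eclipsed, CN–SH eclipsed, iPr–NH2 eclipsed; 13.9 + 7.3 + 13.4 = 34.6 kJ/mol.
B (eclipsed): Ph–NH2 eclipsed, CN–CH2Cl eclipsed, iPr–SH eclipsed; 11.2 + 10.7 + 12.1 = 34.0 kJ/mol.
A has the highest total (34.6 kJ/mol).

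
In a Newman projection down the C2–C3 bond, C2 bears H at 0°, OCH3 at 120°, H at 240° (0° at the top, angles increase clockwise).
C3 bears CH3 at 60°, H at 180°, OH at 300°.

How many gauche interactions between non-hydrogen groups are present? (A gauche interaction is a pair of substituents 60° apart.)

Non-H gauche pairs: OCH3(120°)/CH3(60°) — 1 interaction.

1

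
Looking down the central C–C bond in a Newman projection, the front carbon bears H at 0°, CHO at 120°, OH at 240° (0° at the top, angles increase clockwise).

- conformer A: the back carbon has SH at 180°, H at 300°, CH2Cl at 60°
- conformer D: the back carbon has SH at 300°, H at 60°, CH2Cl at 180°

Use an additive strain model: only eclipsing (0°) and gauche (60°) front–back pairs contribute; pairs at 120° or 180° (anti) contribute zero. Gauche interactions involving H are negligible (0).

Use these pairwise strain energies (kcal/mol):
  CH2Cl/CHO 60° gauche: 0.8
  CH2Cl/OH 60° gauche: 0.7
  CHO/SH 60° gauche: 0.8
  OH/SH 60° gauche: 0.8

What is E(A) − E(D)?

A (staggered): CHO(120°)/SH(180°) gauche 0.8; CHO(120°)/CH2Cl(60°) gauche 0.8; OH(240°)/SH(180°) gauche 0.8 → 2.4 kcal/mol.
D (staggered): CHO(120°)/CH2Cl(180°) gauche 0.8; OH(240°)/SH(300°) gauche 0.8; OH(240°)/CH2Cl(180°) gauche 0.7 → 2.3 kcal/mol.
E(A) − E(D) = 2.4 − 2.3 = +0.1 kcal/mol.

+0.1 kcal/mol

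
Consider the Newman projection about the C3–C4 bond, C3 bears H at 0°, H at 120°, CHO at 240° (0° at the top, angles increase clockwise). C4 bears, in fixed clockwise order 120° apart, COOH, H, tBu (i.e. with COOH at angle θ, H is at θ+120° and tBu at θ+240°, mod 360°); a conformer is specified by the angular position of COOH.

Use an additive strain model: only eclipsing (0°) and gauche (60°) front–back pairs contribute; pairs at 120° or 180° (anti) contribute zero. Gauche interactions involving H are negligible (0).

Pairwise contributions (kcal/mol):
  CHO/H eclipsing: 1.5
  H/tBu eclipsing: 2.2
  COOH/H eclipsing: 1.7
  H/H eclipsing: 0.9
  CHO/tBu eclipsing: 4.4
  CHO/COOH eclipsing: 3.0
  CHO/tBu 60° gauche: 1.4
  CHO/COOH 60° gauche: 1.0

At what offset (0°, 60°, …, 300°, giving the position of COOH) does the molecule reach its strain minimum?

COOH at 0° (eclipsed): H(0°)/COOH(0°) eclipsed 1.7; H(120°)/H(120°) eclipsed 0.9; CHO(240°)/tBu(240°) eclipsed 4.4 → 7.0 kcal/mol.
COOH at 60° (staggered): CHO(240°)/tBu(300°) gauche 1.4 → 1.4 kcal/mol.
COOH at 120° (eclipsed): H(0°)/tBu(0°) eclipsed 2.2; H(120°)/COOH(120°) eclipsed 1.7; CHO(240°)/H(240°) eclipsed 1.5 → 5.4 kcal/mol.
COOH at 180° (staggered): CHO(240°)/COOH(180°) gauche 1.0 → 1.0 kcal/mol.
COOH at 240° (eclipsed): H(0°)/H(0°) eclipsed 0.9; H(120°)/tBu(120°) eclipsed 2.2; CHO(240°)/COOH(240°) eclipsed 3.0 → 6.1 kcal/mol.
COOH at 300° (staggered): CHO(240°)/COOH(300°) gauche 1.0; CHO(240°)/tBu(180°) gauche 1.4 → 2.4 kcal/mol.
The minimum (1.0 kcal/mol) occurs with COOH at 180°.

180°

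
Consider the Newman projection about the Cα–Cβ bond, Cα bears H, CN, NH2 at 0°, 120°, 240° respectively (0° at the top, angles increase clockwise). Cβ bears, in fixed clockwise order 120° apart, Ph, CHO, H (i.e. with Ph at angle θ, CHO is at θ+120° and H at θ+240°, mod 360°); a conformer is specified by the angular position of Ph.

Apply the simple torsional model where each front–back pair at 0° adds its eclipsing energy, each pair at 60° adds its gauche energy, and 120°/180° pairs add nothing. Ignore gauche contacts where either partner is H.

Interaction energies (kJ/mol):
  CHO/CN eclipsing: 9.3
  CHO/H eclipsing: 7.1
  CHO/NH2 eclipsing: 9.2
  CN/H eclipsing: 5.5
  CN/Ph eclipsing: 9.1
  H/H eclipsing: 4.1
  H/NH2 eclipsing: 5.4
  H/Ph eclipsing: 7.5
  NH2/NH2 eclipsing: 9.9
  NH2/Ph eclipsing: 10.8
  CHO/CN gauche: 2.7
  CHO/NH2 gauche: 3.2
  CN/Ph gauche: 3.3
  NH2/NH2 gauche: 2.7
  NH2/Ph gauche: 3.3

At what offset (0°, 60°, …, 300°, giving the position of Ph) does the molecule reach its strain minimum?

Ph at 0° is eclipsed. H at 0° is eclipsed with Ph at 0° (7.5); CN at 120° is eclipsed with CHO at 120° (9.3); NH2 at 240° is eclipsed with H at 240° (5.4). Total 22.2 kJ/mol.
Ph at 60° is staggered. CN at 120° is gauche with Ph at 60° (3.3); CN at 120° is gauche with CHO at 180° (2.7); NH2 at 240° is gauche with CHO at 180° (3.2). Total 9.2 kJ/mol.
Ph at 120° is eclipsed. H at 0° is eclipsed with H at 0° (4.1); CN at 120° is eclipsed with Ph at 120° (9.1); NH2 at 240° is eclipsed with CHO at 240° (9.2). Total 22.4 kJ/mol.
Ph at 180° is staggered. CN at 120° is gauche with Ph at 180° (3.3); NH2 at 240° is gauche with Ph at 180° (3.3); NH2 at 240° is gauche with CHO at 300° (3.2). Total 9.8 kJ/mol.
Ph at 240° is eclipsed. H at 0° is eclipsed with CHO at 0° (7.1); CN at 120° is eclipsed with H at 120° (5.5); NH2 at 240° is eclipsed with Ph at 240° (10.8). Total 23.4 kJ/mol.
Ph at 300° is staggered. CN at 120° is gauche with CHO at 60° (2.7); NH2 at 240° is gauche with Ph at 300° (3.3). Total 6.0 kJ/mol.
The minimum (6.0 kJ/mol) occurs with Ph at 300°.

300°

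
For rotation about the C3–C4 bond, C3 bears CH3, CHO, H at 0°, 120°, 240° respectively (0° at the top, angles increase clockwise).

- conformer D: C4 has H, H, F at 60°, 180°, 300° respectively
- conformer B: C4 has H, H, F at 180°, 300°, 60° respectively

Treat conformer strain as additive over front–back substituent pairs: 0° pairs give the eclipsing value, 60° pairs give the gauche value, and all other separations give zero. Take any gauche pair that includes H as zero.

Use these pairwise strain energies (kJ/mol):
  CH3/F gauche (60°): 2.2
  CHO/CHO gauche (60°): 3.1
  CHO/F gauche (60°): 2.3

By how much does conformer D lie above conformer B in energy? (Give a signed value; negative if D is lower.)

D (staggered): CH3–F gauche; 2.2 = 2.2 kJ/mol.
B (staggered): CH3–F gauche, CHO–F gauche; 2.2 + 2.3 = 4.5 kJ/mol.
E(D) − E(B) = 2.2 − 4.5 = -2.3 kJ/mol.

-2.3 kJ/mol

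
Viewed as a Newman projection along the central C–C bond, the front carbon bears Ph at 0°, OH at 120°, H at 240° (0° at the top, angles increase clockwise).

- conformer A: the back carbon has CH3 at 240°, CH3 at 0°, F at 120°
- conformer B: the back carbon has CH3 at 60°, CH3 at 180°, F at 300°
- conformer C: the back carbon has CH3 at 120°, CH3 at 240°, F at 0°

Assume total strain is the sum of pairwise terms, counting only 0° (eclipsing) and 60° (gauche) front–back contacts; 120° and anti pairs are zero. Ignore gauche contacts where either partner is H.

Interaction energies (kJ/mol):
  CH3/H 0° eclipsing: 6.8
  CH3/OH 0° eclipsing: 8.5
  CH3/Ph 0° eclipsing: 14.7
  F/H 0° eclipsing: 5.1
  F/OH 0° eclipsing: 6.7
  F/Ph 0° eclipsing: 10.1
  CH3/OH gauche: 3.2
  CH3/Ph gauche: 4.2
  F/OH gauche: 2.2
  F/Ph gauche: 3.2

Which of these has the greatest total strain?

A is eclipsed. Ph at 0° is eclipsed with CH3 at 0° (14.7); OH at 120° is eclipsed with F at 120° (6.7); H at 240° is eclipsed with CH3 at 240° (6.8). Total 28.2 kJ/mol.
B is staggered. Ph at 0° is gauche with CH3 at 60° (4.2); Ph at 0° is gauche with F at 300° (3.2); OH at 120° is gauche with CH3 at 60° (3.2); OH at 120° is gauche with CH3 at 180° (3.2). Total 13.8 kJ/mol.
C is eclipsed. Ph at 0° is eclipsed with F at 0° (10.1); OH at 120° is eclipsed with CH3 at 120° (8.5); H at 240° is eclipsed with CH3 at 240° (6.8). Total 25.4 kJ/mol.
A has the highest total (28.2 kJ/mol).

A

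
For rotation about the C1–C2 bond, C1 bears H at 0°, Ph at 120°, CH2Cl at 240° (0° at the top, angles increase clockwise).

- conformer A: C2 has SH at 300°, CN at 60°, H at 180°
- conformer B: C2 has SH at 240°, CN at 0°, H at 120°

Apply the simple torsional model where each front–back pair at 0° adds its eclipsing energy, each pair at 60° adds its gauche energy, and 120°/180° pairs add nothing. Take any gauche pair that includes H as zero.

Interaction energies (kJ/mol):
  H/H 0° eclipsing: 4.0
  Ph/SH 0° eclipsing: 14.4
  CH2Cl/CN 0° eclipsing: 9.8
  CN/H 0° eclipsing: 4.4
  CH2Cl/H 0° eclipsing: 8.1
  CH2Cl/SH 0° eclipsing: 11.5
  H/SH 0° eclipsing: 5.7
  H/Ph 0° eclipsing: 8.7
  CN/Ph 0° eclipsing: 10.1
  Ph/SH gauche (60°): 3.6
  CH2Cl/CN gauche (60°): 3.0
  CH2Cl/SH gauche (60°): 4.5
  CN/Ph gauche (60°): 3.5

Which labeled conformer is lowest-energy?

A

A is staggered. Ph at 120° is gauche with CN at 60° (3.5); CH2Cl at 240° is gauche with SH at 300° (4.5). Total 8.0 kJ/mol.
B is eclipsed. H at 0° is eclipsed with CN at 0° (4.4); Ph at 120° is eclipsed with H at 120° (8.7); CH2Cl at 240° is eclipsed with SH at 240° (11.5). Total 24.6 kJ/mol.
A has the lowest total (8.0 kJ/mol).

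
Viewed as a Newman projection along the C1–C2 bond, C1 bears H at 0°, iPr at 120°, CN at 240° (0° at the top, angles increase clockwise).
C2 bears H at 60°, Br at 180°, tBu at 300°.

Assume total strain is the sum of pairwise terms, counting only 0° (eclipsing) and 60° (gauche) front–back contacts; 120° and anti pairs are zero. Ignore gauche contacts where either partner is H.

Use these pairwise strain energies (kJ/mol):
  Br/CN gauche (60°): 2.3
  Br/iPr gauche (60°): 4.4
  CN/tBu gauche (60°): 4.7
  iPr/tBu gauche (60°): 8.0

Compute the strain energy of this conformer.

11.4 kJ/mol

This conformer (staggered): iPr–Br gauche, CN–Br gauche, CN–tBu gauche; 4.4 + 2.3 + 4.7 = 11.4 kJ/mol.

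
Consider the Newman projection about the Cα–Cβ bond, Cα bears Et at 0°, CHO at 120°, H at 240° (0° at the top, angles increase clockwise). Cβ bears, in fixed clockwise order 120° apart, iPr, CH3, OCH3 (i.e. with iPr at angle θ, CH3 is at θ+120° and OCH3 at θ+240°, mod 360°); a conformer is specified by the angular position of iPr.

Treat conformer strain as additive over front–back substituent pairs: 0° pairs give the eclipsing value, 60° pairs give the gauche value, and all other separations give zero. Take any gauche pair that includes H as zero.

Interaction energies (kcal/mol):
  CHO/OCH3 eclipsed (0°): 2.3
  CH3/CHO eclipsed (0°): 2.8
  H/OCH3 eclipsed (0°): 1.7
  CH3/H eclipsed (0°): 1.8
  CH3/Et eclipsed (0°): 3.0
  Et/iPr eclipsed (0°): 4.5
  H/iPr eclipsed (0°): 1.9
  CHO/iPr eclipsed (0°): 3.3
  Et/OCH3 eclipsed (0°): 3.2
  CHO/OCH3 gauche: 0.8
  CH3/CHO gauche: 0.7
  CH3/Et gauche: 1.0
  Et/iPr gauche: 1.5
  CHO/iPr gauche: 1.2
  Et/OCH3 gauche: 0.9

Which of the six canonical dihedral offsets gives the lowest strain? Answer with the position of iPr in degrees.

iPr at 0° (eclipsed): Et(0°)/iPr(0°) eclipsed 4.5; CHO(120°)/CH3(120°) eclipsed 2.8; H(240°)/OCH3(240°) eclipsed 1.7 → 9.0 kcal/mol.
iPr at 60° (staggered): Et(0°)/iPr(60°) gauche 1.5; Et(0°)/OCH3(300°) gauche 0.9; CHO(120°)/iPr(60°) gauche 1.2; CHO(120°)/CH3(180°) gauche 0.7 → 4.3 kcal/mol.
iPr at 120° (eclipsed): Et(0°)/OCH3(0°) eclipsed 3.2; CHO(120°)/iPr(120°) eclipsed 3.3; H(240°)/CH3(240°) eclipsed 1.8 → 8.3 kcal/mol.
iPr at 180° (staggered): Et(0°)/CH3(300°) gauche 1.0; Et(0°)/OCH3(60°) gauche 0.9; CHO(120°)/iPr(180°) gauche 1.2; CHO(120°)/OCH3(60°) gauche 0.8 → 3.9 kcal/mol.
iPr at 240° (eclipsed): Et(0°)/CH3(0°) eclipsed 3.0; CHO(120°)/OCH3(120°) eclipsed 2.3; H(240°)/iPr(240°) eclipsed 1.9 → 7.2 kcal/mol.
iPr at 300° (staggered): Et(0°)/iPr(300°) gauche 1.5; Et(0°)/CH3(60°) gauche 1.0; CHO(120°)/CH3(60°) gauche 0.7; CHO(120°)/OCH3(180°) gauche 0.8 → 4.0 kcal/mol.
The minimum (3.9 kcal/mol) occurs with iPr at 180°.

180°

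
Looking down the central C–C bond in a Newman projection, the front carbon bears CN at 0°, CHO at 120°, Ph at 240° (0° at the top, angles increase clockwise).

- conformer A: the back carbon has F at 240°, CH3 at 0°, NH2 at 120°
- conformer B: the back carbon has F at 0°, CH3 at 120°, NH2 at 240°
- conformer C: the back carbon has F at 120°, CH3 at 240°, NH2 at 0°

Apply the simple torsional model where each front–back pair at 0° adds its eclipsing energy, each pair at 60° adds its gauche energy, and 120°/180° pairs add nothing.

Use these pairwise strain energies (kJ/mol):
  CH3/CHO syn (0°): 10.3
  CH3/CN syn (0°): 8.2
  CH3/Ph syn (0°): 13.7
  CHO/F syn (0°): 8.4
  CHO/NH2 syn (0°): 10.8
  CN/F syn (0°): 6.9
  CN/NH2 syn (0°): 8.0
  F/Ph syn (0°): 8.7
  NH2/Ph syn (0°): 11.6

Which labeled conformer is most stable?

A

A (eclipsed): CN–CH3 eclipsed, CHO–NH2 eclipsed, Ph–F eclipsed; 8.2 + 10.8 + 8.7 = 27.7 kJ/mol.
B (eclipsed): CN–F eclipsed, CHO–CH3 eclipsed, Ph–NH2 eclipsed; 6.9 + 10.3 + 11.6 = 28.8 kJ/mol.
C (eclipsed): CN–NH2 eclipsed, CHO–F eclipsed, Ph–CH3 eclipsed; 8.0 + 8.4 + 13.7 = 30.1 kJ/mol.
A has the lowest total (27.7 kJ/mol).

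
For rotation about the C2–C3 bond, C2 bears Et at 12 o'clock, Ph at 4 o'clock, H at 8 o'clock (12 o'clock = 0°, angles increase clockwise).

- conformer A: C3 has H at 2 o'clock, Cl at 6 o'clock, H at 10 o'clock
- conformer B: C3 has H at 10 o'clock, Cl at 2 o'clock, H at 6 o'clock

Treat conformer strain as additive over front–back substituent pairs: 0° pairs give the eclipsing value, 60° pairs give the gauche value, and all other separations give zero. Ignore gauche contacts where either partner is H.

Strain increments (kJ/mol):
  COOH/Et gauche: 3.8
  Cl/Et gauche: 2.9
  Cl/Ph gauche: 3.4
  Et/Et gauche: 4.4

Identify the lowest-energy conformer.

A (staggered): Ph(120°)/Cl(180°) gauche 3.4 → 3.4 kJ/mol.
B (staggered): Et(0°)/Cl(60°) gauche 2.9; Ph(120°)/Cl(60°) gauche 3.4 → 6.3 kJ/mol.
A has the lowest total (3.4 kJ/mol).

A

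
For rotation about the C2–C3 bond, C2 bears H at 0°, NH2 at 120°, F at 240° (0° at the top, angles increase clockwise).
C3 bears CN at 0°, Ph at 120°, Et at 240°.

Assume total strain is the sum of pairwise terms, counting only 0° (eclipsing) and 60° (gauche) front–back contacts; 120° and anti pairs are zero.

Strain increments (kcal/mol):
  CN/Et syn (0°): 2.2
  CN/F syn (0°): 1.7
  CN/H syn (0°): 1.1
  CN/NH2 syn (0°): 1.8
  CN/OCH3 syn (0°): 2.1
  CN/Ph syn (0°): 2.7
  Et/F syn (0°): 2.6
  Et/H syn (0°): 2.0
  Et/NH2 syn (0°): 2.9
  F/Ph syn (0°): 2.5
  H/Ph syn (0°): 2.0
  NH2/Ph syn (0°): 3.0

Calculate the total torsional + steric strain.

6.7 kcal/mol

This conformer (eclipsed): H–CN eclipsed, NH2–Ph eclipsed, F–Et eclipsed; 1.1 + 3.0 + 2.6 = 6.7 kcal/mol.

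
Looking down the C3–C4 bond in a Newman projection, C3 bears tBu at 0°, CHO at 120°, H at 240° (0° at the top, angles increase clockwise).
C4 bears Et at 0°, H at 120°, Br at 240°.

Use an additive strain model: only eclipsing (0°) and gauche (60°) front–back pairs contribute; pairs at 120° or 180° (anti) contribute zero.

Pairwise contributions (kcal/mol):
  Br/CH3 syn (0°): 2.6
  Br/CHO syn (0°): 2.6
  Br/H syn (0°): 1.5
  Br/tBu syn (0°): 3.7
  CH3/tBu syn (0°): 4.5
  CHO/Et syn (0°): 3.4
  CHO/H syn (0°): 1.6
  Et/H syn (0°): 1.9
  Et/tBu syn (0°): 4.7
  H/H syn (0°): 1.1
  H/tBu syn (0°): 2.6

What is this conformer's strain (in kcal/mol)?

7.8 kcal/mol

This conformer is eclipsed. tBu at 0° is eclipsed with Et at 0° (4.7); CHO at 120° is eclipsed with H at 120° (1.6); H at 240° is eclipsed with Br at 240° (1.5). Total 7.8 kcal/mol.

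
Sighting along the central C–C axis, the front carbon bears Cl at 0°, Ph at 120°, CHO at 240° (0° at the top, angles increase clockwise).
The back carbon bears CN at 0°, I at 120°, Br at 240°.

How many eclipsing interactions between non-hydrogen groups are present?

3

Non-H eclipsing pairs: Cl(0°)/CN(0°); Ph(120°)/I(120°); CHO(240°)/Br(240°) — 3 interactions.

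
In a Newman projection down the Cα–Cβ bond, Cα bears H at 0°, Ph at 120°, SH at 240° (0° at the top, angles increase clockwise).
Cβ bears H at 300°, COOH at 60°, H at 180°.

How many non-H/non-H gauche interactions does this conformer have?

1

Non-H gauche pairs: Ph(120°)/COOH(60°) — 1 interaction.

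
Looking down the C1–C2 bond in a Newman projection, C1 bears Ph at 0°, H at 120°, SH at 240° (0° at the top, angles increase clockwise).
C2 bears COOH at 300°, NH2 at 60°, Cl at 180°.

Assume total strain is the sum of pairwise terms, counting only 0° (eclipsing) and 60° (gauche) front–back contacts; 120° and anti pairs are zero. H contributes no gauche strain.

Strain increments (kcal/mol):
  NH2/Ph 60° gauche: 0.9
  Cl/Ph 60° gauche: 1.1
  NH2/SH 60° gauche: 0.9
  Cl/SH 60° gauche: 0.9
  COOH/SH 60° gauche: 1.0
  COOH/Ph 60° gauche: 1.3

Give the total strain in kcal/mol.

4.1 kcal/mol

This conformer (staggered): Ph(0°)/COOH(300°) gauche 1.3; Ph(0°)/NH2(60°) gauche 0.9; SH(240°)/COOH(300°) gauche 1.0; SH(240°)/Cl(180°) gauche 0.9 → 4.1 kcal/mol.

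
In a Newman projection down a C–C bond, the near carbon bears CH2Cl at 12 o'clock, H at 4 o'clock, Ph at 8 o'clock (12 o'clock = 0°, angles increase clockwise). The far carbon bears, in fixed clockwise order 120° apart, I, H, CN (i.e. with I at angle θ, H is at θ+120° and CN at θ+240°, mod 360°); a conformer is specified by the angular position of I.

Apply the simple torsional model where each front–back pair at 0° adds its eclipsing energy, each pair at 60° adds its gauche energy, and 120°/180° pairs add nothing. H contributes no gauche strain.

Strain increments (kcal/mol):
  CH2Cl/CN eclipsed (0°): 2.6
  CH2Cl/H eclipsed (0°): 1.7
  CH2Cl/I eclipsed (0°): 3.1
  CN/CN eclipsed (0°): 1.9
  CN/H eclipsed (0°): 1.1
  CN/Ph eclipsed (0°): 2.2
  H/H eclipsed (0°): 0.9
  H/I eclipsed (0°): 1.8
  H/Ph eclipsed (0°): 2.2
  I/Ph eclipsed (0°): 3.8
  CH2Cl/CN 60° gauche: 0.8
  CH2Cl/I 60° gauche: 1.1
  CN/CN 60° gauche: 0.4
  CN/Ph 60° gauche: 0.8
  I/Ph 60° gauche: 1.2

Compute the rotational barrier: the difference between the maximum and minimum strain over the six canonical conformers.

I at 0° (eclipsed): CH2Cl–I eclipsed, H–H eclipsed, Ph–CN eclipsed; 3.1 + 0.9 + 2.2 = 6.2 kcal/mol.
I at 60° (staggered): CH2Cl–I gauche, CH2Cl–CN gauche, Ph–CN gauche; 1.1 + 0.8 + 0.8 = 2.7 kcal/mol.
I at 120° (eclipsed): CH2Cl–CN eclipsed, H–I eclipsed, Ph–H eclipsed; 2.6 + 1.8 + 2.2 = 6.6 kcal/mol.
I at 180° (staggered): CH2Cl–CN gauche, Ph–I gauche; 0.8 + 1.2 = 2.0 kcal/mol.
I at 240° (eclipsed): CH2Cl–H eclipsed, H–CN eclipsed, Ph–I eclipsed; 1.7 + 1.1 + 3.8 = 6.6 kcal/mol.
I at 300° (staggered): CH2Cl–I gauche, Ph–I gauche, Ph–CN gauche; 1.1 + 1.2 + 0.8 = 3.1 kcal/mol.
Max at 120° (6.6 kcal/mol), min at 180° (2.0 kcal/mol); barrier = 4.6 kcal/mol.

4.6 kcal/mol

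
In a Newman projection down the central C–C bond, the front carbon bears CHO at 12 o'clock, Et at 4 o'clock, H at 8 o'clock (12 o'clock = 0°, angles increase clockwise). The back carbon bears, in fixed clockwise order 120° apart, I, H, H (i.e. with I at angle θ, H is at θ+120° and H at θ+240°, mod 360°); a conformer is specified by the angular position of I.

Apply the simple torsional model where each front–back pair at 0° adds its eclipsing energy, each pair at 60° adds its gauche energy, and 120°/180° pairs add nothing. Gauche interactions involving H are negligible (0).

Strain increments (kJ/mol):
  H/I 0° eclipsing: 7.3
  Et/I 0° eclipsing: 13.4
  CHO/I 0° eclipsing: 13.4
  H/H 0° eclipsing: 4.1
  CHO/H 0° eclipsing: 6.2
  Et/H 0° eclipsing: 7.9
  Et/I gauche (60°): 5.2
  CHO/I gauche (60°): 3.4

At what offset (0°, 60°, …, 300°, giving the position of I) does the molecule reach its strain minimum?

300°

I at 0° (eclipsed): CHO–I eclipsed, Et–H eclipsed, H–H eclipsed; 13.4 + 7.9 + 4.1 = 25.4 kJ/mol.
I at 60° (staggered): CHO–I gauche, Et–I gauche; 3.4 + 5.2 = 8.6 kJ/mol.
I at 120° (eclipsed): CHO–H eclipsed, Et–I eclipsed, H–H eclipsed; 6.2 + 13.4 + 4.1 = 23.7 kJ/mol.
I at 180° (staggered): Et–I gauche; 5.2 = 5.2 kJ/mol.
I at 240° (eclipsed): CHO–H eclipsed, Et–H eclipsed, H–I eclipsed; 6.2 + 7.9 + 7.3 = 21.4 kJ/mol.
I at 300° (staggered): CHO–I gauche; 3.4 = 3.4 kJ/mol.
The minimum (3.4 kJ/mol) occurs with I at 300°.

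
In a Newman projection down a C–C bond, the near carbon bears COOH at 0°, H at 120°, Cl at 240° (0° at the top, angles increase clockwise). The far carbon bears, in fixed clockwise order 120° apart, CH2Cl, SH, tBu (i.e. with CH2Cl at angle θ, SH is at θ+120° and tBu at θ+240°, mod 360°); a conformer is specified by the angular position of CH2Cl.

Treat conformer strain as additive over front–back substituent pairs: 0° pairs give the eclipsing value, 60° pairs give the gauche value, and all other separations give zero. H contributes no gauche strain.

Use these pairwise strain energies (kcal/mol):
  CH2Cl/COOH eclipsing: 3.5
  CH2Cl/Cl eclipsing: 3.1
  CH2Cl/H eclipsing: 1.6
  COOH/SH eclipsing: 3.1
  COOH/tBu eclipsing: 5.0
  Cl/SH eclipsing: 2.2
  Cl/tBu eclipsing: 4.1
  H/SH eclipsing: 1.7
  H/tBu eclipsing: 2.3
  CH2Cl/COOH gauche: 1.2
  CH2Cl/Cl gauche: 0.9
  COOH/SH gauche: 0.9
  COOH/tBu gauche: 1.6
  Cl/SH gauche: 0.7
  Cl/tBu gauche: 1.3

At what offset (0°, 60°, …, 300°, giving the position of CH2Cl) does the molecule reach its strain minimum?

180°

CH2Cl at 0° (eclipsed): COOH–CH2Cl eclipsed, H–SH eclipsed, Cl–tBu eclipsed; 3.5 + 1.7 + 4.1 = 9.3 kcal/mol.
CH2Cl at 60° (staggered): COOH–CH2Cl gauche, COOH–tBu gauche, Cl–SH gauche, Cl–tBu gauche; 1.2 + 1.6 + 0.7 + 1.3 = 4.8 kcal/mol.
CH2Cl at 120° (eclipsed): COOH–tBu eclipsed, H–CH2Cl eclipsed, Cl–SH eclipsed; 5.0 + 1.6 + 2.2 = 8.8 kcal/mol.
CH2Cl at 180° (staggered): COOH–SH gauche, COOH–tBu gauche, Cl–CH2Cl gauche, Cl–SH gauche; 0.9 + 1.6 + 0.9 + 0.7 = 4.1 kcal/mol.
CH2Cl at 240° (eclipsed): COOH–SH eclipsed, H–tBu eclipsed, Cl–CH2Cl eclipsed; 3.1 + 2.3 + 3.1 = 8.5 kcal/mol.
CH2Cl at 300° (staggered): COOH–CH2Cl gauche, COOH–SH gauche, Cl–CH2Cl gauche, Cl–tBu gauche; 1.2 + 0.9 + 0.9 + 1.3 = 4.3 kcal/mol.
The minimum (4.1 kcal/mol) occurs with CH2Cl at 180°.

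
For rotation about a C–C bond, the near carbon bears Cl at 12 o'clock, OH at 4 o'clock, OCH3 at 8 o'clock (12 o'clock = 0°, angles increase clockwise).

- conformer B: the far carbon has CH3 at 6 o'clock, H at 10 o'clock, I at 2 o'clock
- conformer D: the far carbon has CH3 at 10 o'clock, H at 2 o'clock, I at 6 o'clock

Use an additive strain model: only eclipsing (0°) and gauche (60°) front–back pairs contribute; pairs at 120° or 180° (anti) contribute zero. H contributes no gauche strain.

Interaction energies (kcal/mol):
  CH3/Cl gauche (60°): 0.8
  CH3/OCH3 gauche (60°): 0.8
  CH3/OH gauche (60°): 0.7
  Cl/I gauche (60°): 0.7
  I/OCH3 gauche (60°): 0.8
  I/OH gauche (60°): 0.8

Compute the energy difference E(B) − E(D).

-0.2 kcal/mol

B is staggered. Cl at 0° is gauche with I at 60° (0.7); OH at 120° is gauche with CH3 at 180° (0.7); OH at 120° is gauche with I at 60° (0.8); OCH3 at 240° is gauche with CH3 at 180° (0.8). Total 3.0 kcal/mol.
D is staggered. Cl at 0° is gauche with CH3 at 300° (0.8); OH at 120° is gauche with I at 180° (0.8); OCH3 at 240° is gauche with CH3 at 300° (0.8); OCH3 at 240° is gauche with I at 180° (0.8). Total 3.2 kcal/mol.
E(B) − E(D) = 3.0 − 3.2 = -0.2 kcal/mol.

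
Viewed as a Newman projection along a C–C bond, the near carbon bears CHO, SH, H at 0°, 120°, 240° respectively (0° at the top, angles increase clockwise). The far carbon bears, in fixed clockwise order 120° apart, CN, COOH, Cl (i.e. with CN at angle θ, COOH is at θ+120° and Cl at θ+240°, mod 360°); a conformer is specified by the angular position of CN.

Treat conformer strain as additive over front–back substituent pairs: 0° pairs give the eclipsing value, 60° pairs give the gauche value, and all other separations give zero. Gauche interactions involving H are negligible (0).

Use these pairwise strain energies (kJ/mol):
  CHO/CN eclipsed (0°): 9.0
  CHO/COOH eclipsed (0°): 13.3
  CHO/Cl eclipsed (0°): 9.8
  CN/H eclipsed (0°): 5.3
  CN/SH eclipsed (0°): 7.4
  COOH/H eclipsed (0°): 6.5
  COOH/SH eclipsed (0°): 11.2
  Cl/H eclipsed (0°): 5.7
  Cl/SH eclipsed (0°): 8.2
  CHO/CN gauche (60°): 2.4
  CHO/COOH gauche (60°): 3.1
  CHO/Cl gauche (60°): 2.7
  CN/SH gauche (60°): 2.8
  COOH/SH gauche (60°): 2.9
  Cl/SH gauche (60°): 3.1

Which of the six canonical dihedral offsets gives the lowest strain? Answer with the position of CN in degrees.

60°

CN at 0° is eclipsed. CHO at 0° is eclipsed with CN at 0° (9.0); SH at 120° is eclipsed with COOH at 120° (11.2); H at 240° is eclipsed with Cl at 240° (5.7). Total 25.9 kJ/mol.
CN at 60° is staggered. CHO at 0° is gauche with CN at 60° (2.4); CHO at 0° is gauche with Cl at 300° (2.7); SH at 120° is gauche with CN at 60° (2.8); SH at 120° is gauche with COOH at 180° (2.9). Total 10.8 kJ/mol.
CN at 120° is eclipsed. CHO at 0° is eclipsed with Cl at 0° (9.8); SH at 120° is eclipsed with CN at 120° (7.4); H at 240° is eclipsed with COOH at 240° (6.5). Total 23.7 kJ/mol.
CN at 180° is staggered. CHO at 0° is gauche with COOH at 300° (3.1); CHO at 0° is gauche with Cl at 60° (2.7); SH at 120° is gauche with CN at 180° (2.8); SH at 120° is gauche with Cl at 60° (3.1). Total 11.7 kJ/mol.
CN at 240° is eclipsed. CHO at 0° is eclipsed with COOH at 0° (13.3); SH at 120° is eclipsed with Cl at 120° (8.2); H at 240° is eclipsed with CN at 240° (5.3). Total 26.8 kJ/mol.
CN at 300° is staggered. CHO at 0° is gauche with CN at 300° (2.4); CHO at 0° is gauche with COOH at 60° (3.1); SH at 120° is gauche with COOH at 60° (2.9); SH at 120° is gauche with Cl at 180° (3.1). Total 11.5 kJ/mol.
The minimum (10.8 kJ/mol) occurs with CN at 60°.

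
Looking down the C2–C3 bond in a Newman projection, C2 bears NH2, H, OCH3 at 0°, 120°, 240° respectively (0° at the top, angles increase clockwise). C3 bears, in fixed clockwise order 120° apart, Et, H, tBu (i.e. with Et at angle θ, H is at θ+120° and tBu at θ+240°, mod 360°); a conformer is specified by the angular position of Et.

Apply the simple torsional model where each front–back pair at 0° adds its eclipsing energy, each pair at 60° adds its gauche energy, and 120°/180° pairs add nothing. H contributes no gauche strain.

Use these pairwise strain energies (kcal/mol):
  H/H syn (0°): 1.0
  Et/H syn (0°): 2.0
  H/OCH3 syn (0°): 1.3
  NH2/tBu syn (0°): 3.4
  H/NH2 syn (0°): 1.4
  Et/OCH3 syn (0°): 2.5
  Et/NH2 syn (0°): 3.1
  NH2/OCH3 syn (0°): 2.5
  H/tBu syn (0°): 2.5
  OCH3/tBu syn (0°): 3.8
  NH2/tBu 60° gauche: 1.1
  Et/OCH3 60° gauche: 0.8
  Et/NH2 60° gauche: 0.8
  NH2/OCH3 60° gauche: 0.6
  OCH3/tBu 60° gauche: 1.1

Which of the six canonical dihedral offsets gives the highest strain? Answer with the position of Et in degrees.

0°

Et at 0° (eclipsed): NH2(0°)/Et(0°) eclipsed 3.1; H(120°)/H(120°) eclipsed 1.0; OCH3(240°)/tBu(240°) eclipsed 3.8 → 7.9 kcal/mol.
Et at 60° (staggered): NH2(0°)/Et(60°) gauche 0.8; NH2(0°)/tBu(300°) gauche 1.1; OCH3(240°)/tBu(300°) gauche 1.1 → 3.0 kcal/mol.
Et at 120° (eclipsed): NH2(0°)/tBu(0°) eclipsed 3.4; H(120°)/Et(120°) eclipsed 2.0; OCH3(240°)/H(240°) eclipsed 1.3 → 6.7 kcal/mol.
Et at 180° (staggered): NH2(0°)/tBu(60°) gauche 1.1; OCH3(240°)/Et(180°) gauche 0.8 → 1.9 kcal/mol.
Et at 240° (eclipsed): NH2(0°)/H(0°) eclipsed 1.4; H(120°)/tBu(120°) eclipsed 2.5; OCH3(240°)/Et(240°) eclipsed 2.5 → 6.4 kcal/mol.
Et at 300° (staggered): NH2(0°)/Et(300°) gauche 0.8; OCH3(240°)/Et(300°) gauche 0.8; OCH3(240°)/tBu(180°) gauche 1.1 → 2.7 kcal/mol.
The maximum (7.9 kcal/mol) occurs with Et at 0°.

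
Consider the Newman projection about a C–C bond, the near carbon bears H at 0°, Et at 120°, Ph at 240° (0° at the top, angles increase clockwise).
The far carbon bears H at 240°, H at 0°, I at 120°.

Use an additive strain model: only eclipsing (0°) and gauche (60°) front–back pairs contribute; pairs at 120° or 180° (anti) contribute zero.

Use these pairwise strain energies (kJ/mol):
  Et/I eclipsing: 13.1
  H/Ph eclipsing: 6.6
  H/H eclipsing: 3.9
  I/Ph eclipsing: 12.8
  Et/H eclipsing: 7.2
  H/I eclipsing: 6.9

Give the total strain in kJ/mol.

23.6 kJ/mol

This conformer (eclipsed): H(0°)/H(0°) eclipsed 3.9; Et(120°)/I(120°) eclipsed 13.1; Ph(240°)/H(240°) eclipsed 6.6 → 23.6 kJ/mol.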